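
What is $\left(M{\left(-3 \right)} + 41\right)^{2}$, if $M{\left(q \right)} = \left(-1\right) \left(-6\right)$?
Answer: $2209$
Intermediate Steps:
$M{\left(q \right)} = 6$
$\left(M{\left(-3 \right)} + 41\right)^{2} = \left(6 + 41\right)^{2} = 47^{2} = 2209$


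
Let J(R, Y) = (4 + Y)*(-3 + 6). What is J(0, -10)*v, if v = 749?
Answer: -13482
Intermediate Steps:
J(R, Y) = 12 + 3*Y (J(R, Y) = (4 + Y)*3 = 12 + 3*Y)
J(0, -10)*v = (12 + 3*(-10))*749 = (12 - 30)*749 = -18*749 = -13482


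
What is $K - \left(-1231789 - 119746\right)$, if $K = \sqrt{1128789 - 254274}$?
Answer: $1351535 + \sqrt{874515} \approx 1.3525 \cdot 10^{6}$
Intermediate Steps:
$K = \sqrt{874515} \approx 935.16$
$K - \left(-1231789 - 119746\right) = \sqrt{874515} - \left(-1231789 - 119746\right) = \sqrt{874515} - -1351535 = \sqrt{874515} + 1351535 = 1351535 + \sqrt{874515}$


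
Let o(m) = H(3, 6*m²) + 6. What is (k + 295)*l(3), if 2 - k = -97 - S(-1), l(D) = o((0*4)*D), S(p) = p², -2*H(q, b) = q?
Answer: 3555/2 ≈ 1777.5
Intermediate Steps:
H(q, b) = -q/2
o(m) = 9/2 (o(m) = -½*3 + 6 = -3/2 + 6 = 9/2)
l(D) = 9/2
k = 100 (k = 2 - (-97 - 1*(-1)²) = 2 - (-97 - 1*1) = 2 - (-97 - 1) = 2 - 1*(-98) = 2 + 98 = 100)
(k + 295)*l(3) = (100 + 295)*(9/2) = 395*(9/2) = 3555/2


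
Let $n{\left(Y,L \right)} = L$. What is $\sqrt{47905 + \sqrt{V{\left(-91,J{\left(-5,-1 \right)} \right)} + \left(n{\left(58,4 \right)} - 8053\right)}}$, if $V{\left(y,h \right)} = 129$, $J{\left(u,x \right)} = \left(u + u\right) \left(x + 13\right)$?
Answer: $\sqrt{47905 + 12 i \sqrt{55}} \approx 218.87 + 0.203 i$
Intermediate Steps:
$J{\left(u,x \right)} = 2 u \left(13 + x\right)$
$\sqrt{47905 + \sqrt{V{\left(-91,J{\left(-5,-1 \right)} \right)} + \left(n{\left(58,4 \right)} - 8053\right)}} = \sqrt{47905 + \sqrt{129 + \left(4 - 8053\right)}} = \sqrt{47905 + \sqrt{129 - 8049}} = \sqrt{47905 + \sqrt{-7920}} = \sqrt{47905 + 12 i \sqrt{55}}$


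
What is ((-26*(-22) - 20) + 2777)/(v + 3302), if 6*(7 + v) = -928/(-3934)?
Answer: 19644429/19444027 ≈ 1.0103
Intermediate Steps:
v = -41075/5901 (v = -7 + (-928/(-3934))/6 = -7 + (-928*(-1/3934))/6 = -7 + (1/6)*(464/1967) = -7 + 232/5901 = -41075/5901 ≈ -6.9607)
((-26*(-22) - 20) + 2777)/(v + 3302) = ((-26*(-22) - 20) + 2777)/(-41075/5901 + 3302) = ((572 - 20) + 2777)/(19444027/5901) = (552 + 2777)*(5901/19444027) = 3329*(5901/19444027) = 19644429/19444027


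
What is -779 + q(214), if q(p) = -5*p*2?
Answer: -2919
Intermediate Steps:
q(p) = -10*p
-779 + q(214) = -779 - 10*214 = -779 - 2140 = -2919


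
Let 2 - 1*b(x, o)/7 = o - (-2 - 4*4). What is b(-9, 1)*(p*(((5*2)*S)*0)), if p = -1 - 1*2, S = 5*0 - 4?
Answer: 0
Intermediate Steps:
b(x, o) = -112 - 7*o (b(x, o) = 14 - 7*(o - (-2 - 4*4)) = 14 - 7*(o - (-2 - 16)) = 14 - 7*(o - 1*(-18)) = 14 - 7*(o + 18) = 14 - 7*(18 + o) = 14 + (-126 - 7*o) = -112 - 7*o)
S = -4 (S = 0 - 4 = -4)
p = -3 (p = -1 - 2 = -3)
b(-9, 1)*(p*(((5*2)*S)*0)) = (-112 - 7*1)*(-3*(5*2)*(-4)*0) = (-112 - 7)*(-3*10*(-4)*0) = -(-357)*(-40*0) = -(-357)*0 = -119*0 = 0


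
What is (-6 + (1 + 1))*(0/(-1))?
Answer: 0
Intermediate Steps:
(-6 + (1 + 1))*(0/(-1)) = (-6 + 2)*(0*(-1)) = -4*0 = 0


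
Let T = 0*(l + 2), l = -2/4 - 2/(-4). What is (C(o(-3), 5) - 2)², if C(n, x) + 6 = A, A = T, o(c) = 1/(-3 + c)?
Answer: 64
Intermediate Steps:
l = 0 (l = -2*¼ - 2*(-¼) = -½ + ½ = 0)
T = 0 (T = 0*(0 + 2) = 0*2 = 0)
A = 0
C(n, x) = -6 (C(n, x) = -6 + 0 = -6)
(C(o(-3), 5) - 2)² = (-6 - 2)² = (-8)² = 64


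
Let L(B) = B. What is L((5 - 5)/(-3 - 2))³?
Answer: 0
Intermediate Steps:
L((5 - 5)/(-3 - 2))³ = ((5 - 5)/(-3 - 2))³ = (0/(-5))³ = (0*(-⅕))³ = 0³ = 0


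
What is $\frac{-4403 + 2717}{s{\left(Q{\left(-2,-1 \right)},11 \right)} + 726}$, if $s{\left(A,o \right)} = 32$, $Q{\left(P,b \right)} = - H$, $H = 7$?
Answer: $- \frac{843}{379} \approx -2.2243$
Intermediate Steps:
$Q{\left(P,b \right)} = -7$ ($Q{\left(P,b \right)} = \left(-1\right) 7 = -7$)
$\frac{-4403 + 2717}{s{\left(Q{\left(-2,-1 \right)},11 \right)} + 726} = \frac{-4403 + 2717}{32 + 726} = - \frac{1686}{758} = \left(-1686\right) \frac{1}{758} = - \frac{843}{379}$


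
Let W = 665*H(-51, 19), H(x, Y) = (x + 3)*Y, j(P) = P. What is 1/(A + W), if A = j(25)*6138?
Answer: -1/453030 ≈ -2.2074e-6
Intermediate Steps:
H(x, Y) = Y*(3 + x) (H(x, Y) = (3 + x)*Y = Y*(3 + x))
W = -606480 (W = 665*(19*(3 - 51)) = 665*(19*(-48)) = 665*(-912) = -606480)
A = 153450 (A = 25*6138 = 153450)
1/(A + W) = 1/(153450 - 606480) = 1/(-453030) = -1/453030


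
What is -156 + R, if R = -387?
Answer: -543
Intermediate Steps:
-156 + R = -156 - 387 = -543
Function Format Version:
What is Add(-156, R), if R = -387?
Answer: -543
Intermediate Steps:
Add(-156, R) = Add(-156, -387) = -543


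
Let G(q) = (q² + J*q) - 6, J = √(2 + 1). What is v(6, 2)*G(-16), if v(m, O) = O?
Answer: 500 - 32*√3 ≈ 444.57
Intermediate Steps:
J = √3 ≈ 1.7320
G(q) = -6 + q² + q*√3 (G(q) = (q² + √3*q) - 6 = (q² + q*√3) - 6 = -6 + q² + q*√3)
v(6, 2)*G(-16) = 2*(-6 + (-16)² - 16*√3) = 2*(-6 + 256 - 16*√3) = 2*(250 - 16*√3) = 500 - 32*√3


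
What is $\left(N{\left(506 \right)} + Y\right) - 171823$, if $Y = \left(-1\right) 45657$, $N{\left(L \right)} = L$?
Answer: $-216974$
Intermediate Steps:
$Y = -45657$
$\left(N{\left(506 \right)} + Y\right) - 171823 = \left(506 - 45657\right) - 171823 = -45151 - 171823 = -216974$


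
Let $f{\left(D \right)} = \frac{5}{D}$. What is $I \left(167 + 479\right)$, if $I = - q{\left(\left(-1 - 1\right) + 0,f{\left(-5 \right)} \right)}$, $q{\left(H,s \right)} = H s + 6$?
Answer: $-5168$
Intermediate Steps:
$q{\left(H,s \right)} = 6 + H s$
$I = -8$ ($I = - (6 + \left(\left(-1 - 1\right) + 0\right) \frac{5}{-5}) = - (6 + \left(-2 + 0\right) 5 \left(- \frac{1}{5}\right)) = - (6 - -2) = - (6 + 2) = \left(-1\right) 8 = -8$)
$I \left(167 + 479\right) = - 8 \left(167 + 479\right) = \left(-8\right) 646 = -5168$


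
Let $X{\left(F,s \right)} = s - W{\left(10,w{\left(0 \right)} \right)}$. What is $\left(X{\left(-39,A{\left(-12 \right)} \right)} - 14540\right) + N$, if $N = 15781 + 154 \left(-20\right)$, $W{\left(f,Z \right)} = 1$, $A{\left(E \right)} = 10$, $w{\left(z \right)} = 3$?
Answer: $-1830$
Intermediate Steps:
$N = 12701$ ($N = 15781 - 3080 = 12701$)
$X{\left(F,s \right)} = -1 + s$ ($X{\left(F,s \right)} = s - 1 = -1 + s$)
$\left(X{\left(-39,A{\left(-12 \right)} \right)} - 14540\right) + N = \left(\left(-1 + 10\right) - 14540\right) + 12701 = \left(9 - 14540\right) + 12701 = -14531 + 12701 = -1830$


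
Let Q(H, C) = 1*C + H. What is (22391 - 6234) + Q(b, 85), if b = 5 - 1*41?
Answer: 16206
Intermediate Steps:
b = -36 (b = 5 - 41 = -36)
Q(H, C) = C + H
(22391 - 6234) + Q(b, 85) = (22391 - 6234) + (85 - 36) = 16157 + 49 = 16206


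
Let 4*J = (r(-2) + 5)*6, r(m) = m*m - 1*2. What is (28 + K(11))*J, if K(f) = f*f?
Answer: 3129/2 ≈ 1564.5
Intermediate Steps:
K(f) = f**2
r(m) = -2 + m**2 (r(m) = m**2 - 2 = -2 + m**2)
J = 21/2 (J = (((-2 + (-2)**2) + 5)*6)/4 = (((-2 + 4) + 5)*6)/4 = ((2 + 5)*6)/4 = (7*6)/4 = (1/4)*42 = 21/2 ≈ 10.500)
(28 + K(11))*J = (28 + 11**2)*(21/2) = (28 + 121)*(21/2) = 149*(21/2) = 3129/2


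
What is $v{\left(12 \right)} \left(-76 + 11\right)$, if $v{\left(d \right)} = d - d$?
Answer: $0$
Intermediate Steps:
$v{\left(d \right)} = 0$
$v{\left(12 \right)} \left(-76 + 11\right) = 0 \left(-76 + 11\right) = 0 \left(-65\right) = 0$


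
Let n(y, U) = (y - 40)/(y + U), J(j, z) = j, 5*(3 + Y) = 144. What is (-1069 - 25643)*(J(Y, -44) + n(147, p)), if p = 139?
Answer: -499901724/715 ≈ -6.9916e+5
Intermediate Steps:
Y = 129/5 (Y = -3 + (⅕)*144 = -3 + 144/5 = 129/5 ≈ 25.800)
n(y, U) = (-40 + y)/(U + y)
(-1069 - 25643)*(J(Y, -44) + n(147, p)) = (-1069 - 25643)*(129/5 + (-40 + 147)/(139 + 147)) = -26712*(129/5 + 107/286) = -26712*37429/1430 = -499901724/715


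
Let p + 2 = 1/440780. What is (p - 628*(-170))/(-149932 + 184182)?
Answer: 47056791241/15096715000 ≈ 3.1170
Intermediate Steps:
p = -881559/440780 (p = -2 + 1/440780 = -881559/440780 ≈ -2.0000)
(p - 628*(-170))/(-149932 + 184182) = (-881559/440780 - 628*(-170))/(-149932 + 184182) = (-881559/440780 + 106760)/34250 = (47056791241/440780)*(1/34250) = 47056791241/15096715000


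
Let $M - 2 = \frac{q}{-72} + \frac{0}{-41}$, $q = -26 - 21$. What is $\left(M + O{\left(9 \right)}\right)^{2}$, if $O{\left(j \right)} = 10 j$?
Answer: $\frac{44502241}{5184} \approx 8584.5$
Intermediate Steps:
$q = -47$
$M = \frac{191}{72}$ ($M = 2 + \left(- \frac{47}{-72} + \frac{0}{-41}\right) = 2 + \left(\left(-47\right) \left(- \frac{1}{72}\right) + 0 \left(- \frac{1}{41}\right)\right) = 2 + \left(\frac{47}{72} + 0\right) = 2 + \frac{47}{72} = \frac{191}{72} \approx 2.6528$)
$\left(M + O{\left(9 \right)}\right)^{2} = \left(\frac{191}{72} + 10 \cdot 9\right)^{2} = \left(\frac{191}{72} + 90\right)^{2} = \left(\frac{6671}{72}\right)^{2} = \frac{44502241}{5184}$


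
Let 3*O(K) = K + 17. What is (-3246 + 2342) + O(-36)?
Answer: -2731/3 ≈ -910.33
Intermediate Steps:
O(K) = 17/3 + K/3 (O(K) = (K + 17)/3 = (17 + K)/3 = 17/3 + K/3)
(-3246 + 2342) + O(-36) = (-3246 + 2342) + (17/3 + (⅓)*(-36)) = -904 + (17/3 - 12) = -904 - 19/3 = -2731/3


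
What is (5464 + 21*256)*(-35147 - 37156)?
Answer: -783764520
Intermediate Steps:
(5464 + 21*256)*(-35147 - 37156) = (5464 + 5376)*(-72303) = 10840*(-72303) = -783764520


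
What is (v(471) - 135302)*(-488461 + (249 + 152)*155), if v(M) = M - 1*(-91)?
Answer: 57440470440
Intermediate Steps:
v(M) = 91 + M (v(M) = M + 91 = 91 + M)
(v(471) - 135302)*(-488461 + (249 + 152)*155) = ((91 + 471) - 135302)*(-488461 + (249 + 152)*155) = (562 - 135302)*(-488461 + 401*155) = -134740*(-488461 + 62155) = -134740*(-426306) = 57440470440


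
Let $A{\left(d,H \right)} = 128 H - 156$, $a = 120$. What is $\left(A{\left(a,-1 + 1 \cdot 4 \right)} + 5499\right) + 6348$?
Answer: $12075$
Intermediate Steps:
$A{\left(d,H \right)} = -156 + 128 H$
$\left(A{\left(a,-1 + 1 \cdot 4 \right)} + 5499\right) + 6348 = \left(\left(-156 + 128 \left(-1 + 1 \cdot 4\right)\right) + 5499\right) + 6348 = \left(\left(-156 + 128 \left(-1 + 4\right)\right) + 5499\right) + 6348 = \left(\left(-156 + 128 \cdot 3\right) + 5499\right) + 6348 = \left(\left(-156 + 384\right) + 5499\right) + 6348 = \left(228 + 5499\right) + 6348 = 5727 + 6348 = 12075$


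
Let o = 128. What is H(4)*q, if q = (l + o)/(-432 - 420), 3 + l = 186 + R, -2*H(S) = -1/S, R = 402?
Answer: -713/6816 ≈ -0.10461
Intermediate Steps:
H(S) = 1/(2*S) (H(S) = -(-1)/(2*S) = 1/(2*S))
l = 585 (l = -3 + (186 + 402) = -3 + 588 = 585)
q = -713/852 (q = (585 + 128)/(-432 - 420) = 713/(-852) = 713*(-1/852) = -713/852 ≈ -0.83685)
H(4)*q = ((½)/4)*(-713/852) = ((½)*(¼))*(-713/852) = (⅛)*(-713/852) = -713/6816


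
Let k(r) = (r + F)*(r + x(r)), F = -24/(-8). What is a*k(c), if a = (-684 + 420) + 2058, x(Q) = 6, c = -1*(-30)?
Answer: 2131272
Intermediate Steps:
c = 30
a = 1794 (a = -264 + 2058 = 1794)
F = 3 (F = -24*(-⅛) = 3)
k(r) = (3 + r)*(6 + r) (k(r) = (r + 3)*(r + 6) = (3 + r)*(6 + r))
a*k(c) = 1794*(18 + 30² + 9*30) = 1794*(18 + 900 + 270) = 1794*1188 = 2131272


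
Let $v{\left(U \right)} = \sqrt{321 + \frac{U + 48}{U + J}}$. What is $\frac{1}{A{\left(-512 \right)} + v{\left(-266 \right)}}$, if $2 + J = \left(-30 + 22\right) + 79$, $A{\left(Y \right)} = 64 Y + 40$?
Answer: $- \frac{6447416}{211010967393} - \frac{7 \sqrt{255115}}{211010967393} \approx -3.0572 \cdot 10^{-5}$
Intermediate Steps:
$A{\left(Y \right)} = 40 + 64 Y$
$J = 69$ ($J = -2 + \left(\left(-30 + 22\right) + 79\right) = -2 + \left(-8 + 79\right) = -2 + 71 = 69$)
$v{\left(U \right)} = \sqrt{321 + \frac{48 + U}{69 + U}}$ ($v{\left(U \right)} = \sqrt{321 + \frac{U + 48}{U + 69}} = \sqrt{321 + \frac{48 + U}{69 + U}}$)
$\frac{1}{A{\left(-512 \right)} + v{\left(-266 \right)}} = \frac{1}{\left(40 + 64 \left(-512\right)\right) + \sqrt{7} \sqrt{\frac{3171 + 46 \left(-266\right)}{69 - 266}}} = \frac{1}{\left(40 - 32768\right) + \sqrt{7} \sqrt{\frac{3171 - 12236}{-197}}} = \frac{1}{-32728 + \sqrt{7} \sqrt{\left(- \frac{1}{197}\right) \left(-9065\right)}} = \frac{1}{-32728 + \sqrt{7} \sqrt{\frac{9065}{197}}} = \frac{1}{-32728 + \sqrt{7} \frac{7 \sqrt{36445}}{197}} = \frac{1}{-32728 + \frac{7 \sqrt{255115}}{197}}$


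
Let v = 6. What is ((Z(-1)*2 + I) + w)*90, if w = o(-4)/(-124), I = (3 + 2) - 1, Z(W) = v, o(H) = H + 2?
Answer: 44685/31 ≈ 1441.5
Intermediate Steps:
o(H) = 2 + H
Z(W) = 6
I = 4 (I = 5 - 1 = 4)
w = 1/62 (w = (2 - 4)/(-124) = -2*(-1/124) = 1/62 ≈ 0.016129)
((Z(-1)*2 + I) + w)*90 = ((6*2 + 4) + 1/62)*90 = ((12 + 4) + 1/62)*90 = (16 + 1/62)*90 = (993/62)*90 = 44685/31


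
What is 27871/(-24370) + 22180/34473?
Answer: -420270383/840107010 ≈ -0.50026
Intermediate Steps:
27871/(-24370) + 22180/34473 = 27871*(-1/24370) + 22180*(1/34473) = -27871/24370 + 22180/34473 = -420270383/840107010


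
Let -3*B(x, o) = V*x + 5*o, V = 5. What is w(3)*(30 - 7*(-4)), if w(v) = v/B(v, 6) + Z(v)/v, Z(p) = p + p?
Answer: 522/5 ≈ 104.40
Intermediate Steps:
B(x, o) = -5*o/3 - 5*x/3 (B(x, o) = -(5*x + 5*o)/3 = -(5*o + 5*x)/3 = -5*o/3 - 5*x/3)
Z(p) = 2*p
w(v) = 2 + v/(-10 - 5*v/3) (w(v) = v/(-5/3*6 - 5*v/3) + (2*v)/v = v/(-10 - 5*v/3) + 2 = 2 + v/(-10 - 5*v/3))
w(3)*(30 - 7*(-4)) = ((60 + 7*3)/(5*(6 + 3)))*(30 - 7*(-4)) = ((⅕)*(60 + 21)/9)*(30 + 28) = ((⅕)*(⅑)*81)*58 = (9/5)*58 = 522/5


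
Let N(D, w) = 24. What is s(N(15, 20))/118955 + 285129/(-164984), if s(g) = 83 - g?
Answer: -33907786139/19625671720 ≈ -1.7277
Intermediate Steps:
s(N(15, 20))/118955 + 285129/(-164984) = (83 - 1*24)/118955 + 285129/(-164984) = (83 - 24)*(1/118955) + 285129*(-1/164984) = 59*(1/118955) - 285129/164984 = 59/118955 - 285129/164984 = -33907786139/19625671720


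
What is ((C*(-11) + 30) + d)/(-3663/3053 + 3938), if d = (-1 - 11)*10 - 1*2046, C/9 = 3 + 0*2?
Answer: -7427949/12019051 ≈ -0.61801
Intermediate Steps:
C = 27 (C = 9*(3 + 0*2) = 9*(3 + 0) = 9*3 = 27)
d = -2166 (d = -12*10 - 2046 = -120 - 2046 = -2166)
((C*(-11) + 30) + d)/(-3663/3053 + 3938) = ((27*(-11) + 30) - 2166)/(-3663/3053 + 3938) = ((-297 + 30) - 2166)/(-3663*1/3053 + 3938) = (-267 - 2166)/(-3663/3053 + 3938) = -2433/12019051/3053 = -2433*3053/12019051 = -7427949/12019051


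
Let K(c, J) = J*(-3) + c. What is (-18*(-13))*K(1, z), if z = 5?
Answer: -3276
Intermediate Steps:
K(c, J) = c - 3*J (K(c, J) = -3*J + c = c - 3*J)
(-18*(-13))*K(1, z) = (-18*(-13))*(1 - 3*5) = 234*(1 - 15) = 234*(-14) = -3276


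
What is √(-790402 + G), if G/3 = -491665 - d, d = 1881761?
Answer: 2*I*√1977670 ≈ 2812.6*I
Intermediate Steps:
G = -7120278 (G = 3*(-491665 - 1*1881761) = 3*(-491665 - 1881761) = 3*(-2373426) = -7120278)
√(-790402 + G) = √(-790402 - 7120278) = √(-7910680) = 2*I*√1977670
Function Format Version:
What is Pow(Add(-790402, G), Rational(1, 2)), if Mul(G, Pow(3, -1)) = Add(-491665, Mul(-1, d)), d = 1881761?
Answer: Mul(2, I, Pow(1977670, Rational(1, 2))) ≈ Mul(2812.6, I)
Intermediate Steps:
G = -7120278 (G = Mul(3, Add(-491665, Mul(-1, 1881761))) = Mul(3, Add(-491665, -1881761)) = Mul(3, -2373426) = -7120278)
Pow(Add(-790402, G), Rational(1, 2)) = Pow(Add(-790402, -7120278), Rational(1, 2)) = Pow(-7910680, Rational(1, 2)) = Mul(2, I, Pow(1977670, Rational(1, 2)))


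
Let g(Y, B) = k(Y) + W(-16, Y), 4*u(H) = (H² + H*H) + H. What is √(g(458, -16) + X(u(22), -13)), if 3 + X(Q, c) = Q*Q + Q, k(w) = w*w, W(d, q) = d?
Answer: 9*√13395/2 ≈ 520.82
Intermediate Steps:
k(w) = w²
u(H) = H²/2 + H/4 (u(H) = ((H² + H*H) + H)/4 = ((H² + H²) + H)/4 = (2*H² + H)/4 = (H + 2*H²)/4 = H²/2 + H/4)
g(Y, B) = -16 + Y² (g(Y, B) = Y² - 16 = -16 + Y²)
X(Q, c) = -3 + Q + Q² (X(Q, c) = -3 + (Q*Q + Q) = -3 + (Q² + Q) = -3 + (Q + Q²) = -3 + Q + Q²)
√(g(458, -16) + X(u(22), -13)) = √((-16 + 458²) + (-3 + (¼)*22*(1 + 2*22) + ((¼)*22*(1 + 2*22))²)) = √((-16 + 209764) + (-3 + (¼)*22*(1 + 44) + ((¼)*22*(1 + 44))²)) = √(209748 + (-3 + (¼)*22*45 + ((¼)*22*45)²)) = √(209748 + (-3 + 495/2 + (495/2)²)) = √(209748 + (-3 + 495/2 + 245025/4)) = √(209748 + 246003/4) = √(1084995/4) = 9*√13395/2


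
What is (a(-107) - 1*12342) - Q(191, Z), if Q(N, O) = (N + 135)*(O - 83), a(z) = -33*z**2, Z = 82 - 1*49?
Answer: -373859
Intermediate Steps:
Z = 33 (Z = 82 - 49 = 33)
Q(N, O) = (-83 + O)*(135 + N) (Q(N, O) = (135 + N)*(-83 + O) = (-83 + O)*(135 + N))
(a(-107) - 1*12342) - Q(191, Z) = (-33*(-107)**2 - 1*12342) - (-11205 - 83*191 + 135*33 + 191*33) = (-33*11449 - 12342) - (-11205 - 15853 + 4455 + 6303) = (-377817 - 12342) - 1*(-16300) = -390159 + 16300 = -373859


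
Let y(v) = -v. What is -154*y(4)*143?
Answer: 88088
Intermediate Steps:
-154*y(4)*143 = -(-154)*4*143 = -154*(-4)*143 = 616*143 = 88088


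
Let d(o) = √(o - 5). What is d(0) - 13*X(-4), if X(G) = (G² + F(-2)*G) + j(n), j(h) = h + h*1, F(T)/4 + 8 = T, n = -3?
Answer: -2210 + I*√5 ≈ -2210.0 + 2.2361*I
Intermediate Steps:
F(T) = -32 + 4*T
j(h) = 2*h (j(h) = h + h = 2*h)
d(o) = √(-5 + o)
X(G) = -6 + G² - 40*G (X(G) = (G² + (-32 + 4*(-2))*G) + 2*(-3) = (G² + (-32 - 8)*G) - 6 = (G² - 40*G) - 6 = -6 + G² - 40*G)
d(0) - 13*X(-4) = √(-5 + 0) - 13*(-6 + (-4)² - 40*(-4)) = √(-5) - 13*(-6 + 16 + 160) = I*√5 - 13*170 = I*√5 - 2210 = -2210 + I*√5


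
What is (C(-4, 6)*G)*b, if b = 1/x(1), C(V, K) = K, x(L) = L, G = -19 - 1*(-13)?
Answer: -36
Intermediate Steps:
G = -6 (G = -19 + 13 = -6)
b = 1 (b = 1/1 = 1)
(C(-4, 6)*G)*b = (6*(-6))*1 = -36*1 = -36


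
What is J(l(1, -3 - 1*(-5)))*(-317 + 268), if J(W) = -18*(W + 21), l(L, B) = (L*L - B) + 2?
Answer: 19404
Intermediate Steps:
l(L, B) = 2 + L**2 - B (l(L, B) = (L**2 - B) + 2 = 2 + L**2 - B)
J(W) = -378 - 18*W (J(W) = -18*(21 + W) = -378 - 18*W)
J(l(1, -3 - 1*(-5)))*(-317 + 268) = (-378 - 18*(2 + 1**2 - (-3 - 1*(-5))))*(-317 + 268) = (-378 - 18*(2 + 1 - (-3 + 5)))*(-49) = (-378 - 18*(2 + 1 - 1*2))*(-49) = (-378 - 18*(2 + 1 - 2))*(-49) = (-378 - 18*1)*(-49) = (-378 - 18)*(-49) = -396*(-49) = 19404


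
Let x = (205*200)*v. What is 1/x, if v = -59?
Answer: -1/2419000 ≈ -4.1339e-7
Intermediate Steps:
x = -2419000 (x = (205*200)*(-59) = 41000*(-59) = -2419000)
1/x = 1/(-2419000) = -1/2419000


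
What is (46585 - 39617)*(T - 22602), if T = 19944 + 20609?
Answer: 125082568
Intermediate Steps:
T = 40553
(46585 - 39617)*(T - 22602) = (46585 - 39617)*(40553 - 22602) = 6968*17951 = 125082568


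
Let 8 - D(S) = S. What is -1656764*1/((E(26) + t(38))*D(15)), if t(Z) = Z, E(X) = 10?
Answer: 414191/84 ≈ 4930.8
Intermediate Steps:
D(S) = 8 - S
-1656764*1/((E(26) + t(38))*D(15)) = -1656764*1/((8 - 1*15)*(10 + 38)) = -1656764*1/(48*(8 - 15)) = -1656764/(48*(-7)) = -1656764/(-336) = -1656764*(-1/336) = 414191/84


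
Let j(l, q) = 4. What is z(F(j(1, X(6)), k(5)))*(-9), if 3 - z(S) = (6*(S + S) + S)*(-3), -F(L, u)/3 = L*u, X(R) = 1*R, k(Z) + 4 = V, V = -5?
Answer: -37935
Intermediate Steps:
k(Z) = -9 (k(Z) = -4 - 5 = -9)
X(R) = R
F(L, u) = -3*L*u
z(S) = 3 + 39*S (z(S) = 3 - (6*(S + S) + S)*(-3) = 3 - (6*(2*S) + S)*(-3) = 3 - (12*S + S)*(-3) = 3 - 13*S*(-3) = 3 - (-39)*S = 3 + 39*S)
z(F(j(1, X(6)), k(5)))*(-9) = (3 + 39*(-3*4*(-9)))*(-9) = (3 + 39*108)*(-9) = (3 + 4212)*(-9) = 4215*(-9) = -37935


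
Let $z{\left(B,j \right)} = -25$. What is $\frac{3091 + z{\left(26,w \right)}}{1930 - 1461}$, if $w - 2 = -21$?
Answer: $\frac{438}{67} \approx 6.5373$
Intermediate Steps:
$w = -19$ ($w = 2 - 21 = -19$)
$\frac{3091 + z{\left(26,w \right)}}{1930 - 1461} = \frac{3091 - 25}{1930 - 1461} = \frac{3066}{469} = 3066 \cdot \frac{1}{469} = \frac{438}{67}$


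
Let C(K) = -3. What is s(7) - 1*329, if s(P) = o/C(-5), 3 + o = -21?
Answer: -321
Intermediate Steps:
o = -24 (o = -3 - 21 = -24)
s(P) = 8 (s(P) = -24/(-3) = -24*(-⅓) = 8)
s(7) - 1*329 = 8 - 1*329 = 8 - 329 = -321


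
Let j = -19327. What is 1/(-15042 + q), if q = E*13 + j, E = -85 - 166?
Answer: -1/37632 ≈ -2.6573e-5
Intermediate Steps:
E = -251
q = -22590 (q = -251*13 - 19327 = -3263 - 19327 = -22590)
1/(-15042 + q) = 1/(-15042 - 22590) = 1/(-37632) = -1/37632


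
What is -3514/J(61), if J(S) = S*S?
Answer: -3514/3721 ≈ -0.94437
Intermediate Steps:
J(S) = S**2
-3514/J(61) = -3514/(61**2) = -3514/3721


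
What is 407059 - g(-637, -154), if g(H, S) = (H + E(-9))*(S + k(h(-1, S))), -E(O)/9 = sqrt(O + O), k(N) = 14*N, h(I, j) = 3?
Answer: 335715 - 3024*I*sqrt(2) ≈ 3.3572e+5 - 4276.6*I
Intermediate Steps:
E(O) = -9*sqrt(2)*sqrt(O) (E(O) = -9*sqrt(O + O) = -9*sqrt(2)*sqrt(O))
g(H, S) = (42 + S)*(H - 27*I*sqrt(2)) (g(H, S) = (H - 9*sqrt(2)*sqrt(-9))*(S + 14*3) = (H - 9*sqrt(2)*3*I)*(S + 42) = (H - 27*I*sqrt(2))*(42 + S) = (42 + S)*(H - 27*I*sqrt(2)))
407059 - g(-637, -154) = 407059 - (42*(-637) - 637*(-154) - 1134*I*sqrt(2) - 27*I*(-154)*sqrt(2)) = 407059 - (-26754 + 98098 - 1134*I*sqrt(2) + 4158*I*sqrt(2)) = 407059 - (71344 + 3024*I*sqrt(2)) = 407059 + (-71344 - 3024*I*sqrt(2)) = 335715 - 3024*I*sqrt(2)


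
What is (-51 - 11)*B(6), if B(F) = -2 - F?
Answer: 496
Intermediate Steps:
(-51 - 11)*B(6) = (-51 - 11)*(-2 - 1*6) = -62*(-2 - 6) = -62*(-8) = 496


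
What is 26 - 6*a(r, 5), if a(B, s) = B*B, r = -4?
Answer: -70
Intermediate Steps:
a(B, s) = B²
26 - 6*a(r, 5) = 26 - 6*(-4)² = 26 - 6*16 = 26 - 96 = -70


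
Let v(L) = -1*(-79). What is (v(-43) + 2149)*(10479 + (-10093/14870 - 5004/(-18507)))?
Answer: 1070813518345682/45866515 ≈ 2.3346e+7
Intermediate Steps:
v(L) = 79
(v(-43) + 2149)*(10479 + (-10093/14870 - 5004/(-18507))) = (79 + 2149)*(10479 + (-10093/14870 - 5004/(-18507))) = 2228*(10479 + (-10093*1/14870 - 5004*(-1/18507))) = 2228*(10479 + (-10093/14870 + 1668/6169)) = 2228*(10479 - 37460557/91733030) = 2228*(961232960813/91733030) = 1070813518345682/45866515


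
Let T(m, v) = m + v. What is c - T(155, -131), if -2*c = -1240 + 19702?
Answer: -9255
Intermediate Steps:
c = -9231 (c = -(-1240 + 19702)/2 = -½*18462 = -9231)
c - T(155, -131) = -9231 - (155 - 131) = -9231 - 1*24 = -9231 - 24 = -9255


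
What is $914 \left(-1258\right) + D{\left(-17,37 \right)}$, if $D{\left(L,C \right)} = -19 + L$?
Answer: $-1149848$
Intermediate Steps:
$914 \left(-1258\right) + D{\left(-17,37 \right)} = 914 \left(-1258\right) - 36 = -1149812 - 36 = -1149848$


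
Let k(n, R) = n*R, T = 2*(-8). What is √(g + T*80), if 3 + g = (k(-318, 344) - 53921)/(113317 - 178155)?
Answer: I*√5383099802758/64838 ≈ 35.784*I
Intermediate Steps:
T = -16
k(n, R) = R*n
g = -31201/64838 (g = -3 + (344*(-318) - 53921)/(113317 - 178155) = -3 + (-109392 - 53921)/(-64838) = -3 - 163313*(-1/64838) = -3 + 163313/64838 = -31201/64838 ≈ -0.48121)
√(g + T*80) = √(-31201/64838 - 16*80) = √(-31201/64838 - 1280) = √(-83023841/64838) = I*√5383099802758/64838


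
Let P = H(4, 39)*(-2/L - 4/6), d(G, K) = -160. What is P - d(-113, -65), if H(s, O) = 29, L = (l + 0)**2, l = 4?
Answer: 3289/24 ≈ 137.04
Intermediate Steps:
L = 16 (L = (4 + 0)**2 = 4**2 = 16)
P = -551/24 (P = 29*(-2/16 - 4/6) = 29*(-2*1/16 - 4*1/6) = 29*(-1/8 - 2/3) = 29*(-19/24) = -551/24 ≈ -22.958)
P - d(-113, -65) = -551/24 - 1*(-160) = -551/24 + 160 = 3289/24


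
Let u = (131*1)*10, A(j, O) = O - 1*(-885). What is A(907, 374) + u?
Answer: 2569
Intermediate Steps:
A(j, O) = 885 + O (A(j, O) = O + 885 = 885 + O)
u = 1310 (u = 131*10 = 1310)
A(907, 374) + u = (885 + 374) + 1310 = 1259 + 1310 = 2569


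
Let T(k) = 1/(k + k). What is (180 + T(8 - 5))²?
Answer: 1168561/36 ≈ 32460.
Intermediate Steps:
T(k) = 1/(2*k)
(180 + T(8 - 5))² = (180 + 1/(2*(8 - 5)))² = (180 + (½)/3)² = (180 + (½)*(⅓))² = (180 + ⅙)² = (1081/6)² = 1168561/36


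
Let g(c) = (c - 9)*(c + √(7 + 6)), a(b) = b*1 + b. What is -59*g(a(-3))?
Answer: -5310 + 885*√13 ≈ -2119.1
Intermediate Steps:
a(b) = 2*b (a(b) = b + b = 2*b)
g(c) = (-9 + c)*(c + √13)
-59*g(a(-3)) = -59*((2*(-3))² - 18*(-3) - 9*√13 + (2*(-3))*√13) = -59*((-6)² - 9*(-6) - 9*√13 - 6*√13) = -59*(36 + 54 - 9*√13 - 6*√13) = -59*(90 - 15*√13) = -5310 + 885*√13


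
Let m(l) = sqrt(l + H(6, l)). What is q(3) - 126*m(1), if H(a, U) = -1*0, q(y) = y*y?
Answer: -117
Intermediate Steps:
q(y) = y**2
H(a, U) = 0
m(l) = sqrt(l) (m(l) = sqrt(l + 0) = sqrt(l))
q(3) - 126*m(1) = 3**2 - 126*sqrt(1) = 9 - 126*1 = 9 - 126 = -117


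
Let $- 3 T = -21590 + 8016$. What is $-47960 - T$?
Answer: $- \frac{157454}{3} \approx -52485.0$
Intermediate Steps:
$T = \frac{13574}{3}$ ($T = - \frac{-21590 + 8016}{3} = \left(- \frac{1}{3}\right) \left(-13574\right) = \frac{13574}{3} \approx 4524.7$)
$-47960 - T = -47960 - \frac{13574}{3} = - \frac{157454}{3}$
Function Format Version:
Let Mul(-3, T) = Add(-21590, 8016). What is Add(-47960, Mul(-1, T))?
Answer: Rational(-157454, 3) ≈ -52485.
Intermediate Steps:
T = Rational(13574, 3) (T = Mul(Rational(-1, 3), Add(-21590, 8016)) = Mul(Rational(-1, 3), -13574) = Rational(13574, 3) ≈ 4524.7)
Add(-47960, Mul(-1, T)) = Add(-47960, Mul(-1, Rational(13574, 3))) = Add(-47960, Rational(-13574, 3)) = Rational(-157454, 3)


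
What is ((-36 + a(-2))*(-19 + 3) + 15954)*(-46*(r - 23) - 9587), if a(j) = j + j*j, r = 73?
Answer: -196111726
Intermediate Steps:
a(j) = j + j**2
((-36 + a(-2))*(-19 + 3) + 15954)*(-46*(r - 23) - 9587) = ((-36 - 2*(1 - 2))*(-19 + 3) + 15954)*(-46*(73 - 23) - 9587) = ((-36 - 2*(-1))*(-16) + 15954)*(-46*50 - 9587) = ((-36 + 2)*(-16) + 15954)*(-2300 - 9587) = (-34*(-16) + 15954)*(-11887) = (544 + 15954)*(-11887) = 16498*(-11887) = -196111726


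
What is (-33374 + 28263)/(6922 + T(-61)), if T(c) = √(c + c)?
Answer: -17689171/23957103 + 5111*I*√122/47914206 ≈ -0.73837 + 0.0011782*I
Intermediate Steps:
T(c) = √2*√c (T(c) = √(2*c) = √2*√c)
(-33374 + 28263)/(6922 + T(-61)) = (-33374 + 28263)/(6922 + √2*√(-61)) = -5111/(6922 + √2*(I*√61)) = -5111/(6922 + I*√122)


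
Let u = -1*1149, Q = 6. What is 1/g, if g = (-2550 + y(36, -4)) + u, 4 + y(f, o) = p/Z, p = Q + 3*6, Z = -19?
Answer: -19/70381 ≈ -0.00026996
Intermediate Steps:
p = 24 (p = 6 + 3*6 = 6 + 18 = 24)
u = -1149
y(f, o) = -100/19 (y(f, o) = -4 + 24/(-19) = -4 + 24*(-1/19) = -4 - 24/19 = -100/19)
g = -70381/19 (g = (-2550 - 100/19) - 1149 = -48550/19 - 1149 = -70381/19 ≈ -3704.3)
1/g = 1/(-70381/19) = -19/70381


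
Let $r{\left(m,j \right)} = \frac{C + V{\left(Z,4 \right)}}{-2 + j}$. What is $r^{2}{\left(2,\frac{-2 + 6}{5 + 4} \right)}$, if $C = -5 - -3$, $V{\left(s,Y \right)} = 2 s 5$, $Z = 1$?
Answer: $\frac{1296}{49} \approx 26.449$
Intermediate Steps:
$V{\left(s,Y \right)} = 10 s$
$C = -2$ ($C = -5 + 3 = -2$)
$r{\left(m,j \right)} = \frac{8}{-2 + j}$ ($r{\left(m,j \right)} = \frac{-2 + 10 \cdot 1}{-2 + j} = \frac{-2 + 10}{-2 + j} = \frac{8}{-2 + j}$)
$r^{2}{\left(2,\frac{-2 + 6}{5 + 4} \right)} = \left(\frac{8}{-2 + \frac{-2 + 6}{5 + 4}}\right)^{2} = \left(\frac{8}{-2 + \frac{4}{9}}\right)^{2} = \left(\frac{8}{- \frac{14}{9}}\right)^{2} = \left(8 \left(- \frac{9}{14}\right)\right)^{2} = \left(- \frac{36}{7}\right)^{2} = \frac{1296}{49}$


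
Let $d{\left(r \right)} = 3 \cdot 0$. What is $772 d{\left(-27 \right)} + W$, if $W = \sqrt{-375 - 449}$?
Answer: $2 i \sqrt{206} \approx 28.705 i$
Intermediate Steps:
$W = 2 i \sqrt{206}$ ($W = \sqrt{-824} = 2 i \sqrt{206} \approx 28.705 i$)
$d{\left(r \right)} = 0$
$772 d{\left(-27 \right)} + W = 772 \cdot 0 + 2 i \sqrt{206} = 0 + 2 i \sqrt{206} = 2 i \sqrt{206}$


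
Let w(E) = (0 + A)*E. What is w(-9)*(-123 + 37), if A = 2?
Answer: 1548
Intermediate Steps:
w(E) = 2*E (w(E) = (0 + 2)*E = 2*E)
w(-9)*(-123 + 37) = (2*(-9))*(-123 + 37) = -18*(-86) = 1548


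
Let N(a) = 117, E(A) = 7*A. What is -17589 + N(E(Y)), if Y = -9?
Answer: -17472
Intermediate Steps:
-17589 + N(E(Y)) = -17589 + 117 = -17472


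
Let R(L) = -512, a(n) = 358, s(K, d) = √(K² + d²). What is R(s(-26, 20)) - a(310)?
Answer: -870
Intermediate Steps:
R(s(-26, 20)) - a(310) = -512 - 1*358 = -512 - 358 = -870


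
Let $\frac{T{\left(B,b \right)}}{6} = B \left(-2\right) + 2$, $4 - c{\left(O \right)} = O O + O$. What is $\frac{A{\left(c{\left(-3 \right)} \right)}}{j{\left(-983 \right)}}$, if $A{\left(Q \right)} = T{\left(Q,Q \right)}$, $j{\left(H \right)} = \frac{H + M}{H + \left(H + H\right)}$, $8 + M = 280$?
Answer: $\frac{11796}{79} \approx 149.32$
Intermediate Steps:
$M = 272$ ($M = -8 + 280 = 272$)
$c{\left(O \right)} = 4 - O - O^{2}$ ($c{\left(O \right)} = 4 - \left(O O + O\right) = 4 - \left(O^{2} + O\right) = 4 - \left(O + O^{2}\right) = 4 - O - O^{2}$)
$T{\left(B,b \right)} = 12 - 12 B$ ($T{\left(B,b \right)} = 6 \left(B \left(-2\right) + 2\right) = 6 \left(- 2 B + 2\right) = 6 \left(2 - 2 B\right) = 12 - 12 B$)
$j{\left(H \right)} = \frac{272 + H}{3 H}$ ($j{\left(H \right)} = \frac{H + 272}{H + \left(H + H\right)} = \frac{272 + H}{H + 2 H} = \frac{272 + H}{3 H}$)
$A{\left(Q \right)} = 12 - 12 Q$
$\frac{A{\left(c{\left(-3 \right)} \right)}}{j{\left(-983 \right)}} = \frac{12 - 12 \left(4 - -3 - \left(-3\right)^{2}\right)}{\frac{1}{3} \frac{1}{-983} \left(272 - 983\right)} = \frac{12 - 12 \left(4 + 3 - 9\right)}{\frac{1}{3} \left(- \frac{1}{983}\right) \left(-711\right)} = \frac{12 - 12 \left(4 + 3 - 9\right)}{\frac{237}{983}} = \left(12 - -24\right) \frac{983}{237} = \left(12 + 24\right) \frac{983}{237} = 36 \cdot \frac{983}{237} = \frac{11796}{79}$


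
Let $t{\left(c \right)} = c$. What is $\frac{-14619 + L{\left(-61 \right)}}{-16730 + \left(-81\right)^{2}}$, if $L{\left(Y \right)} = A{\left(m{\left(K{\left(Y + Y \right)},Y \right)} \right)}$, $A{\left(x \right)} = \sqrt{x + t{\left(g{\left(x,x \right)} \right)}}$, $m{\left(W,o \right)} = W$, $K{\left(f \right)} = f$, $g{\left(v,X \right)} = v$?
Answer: $\frac{14619}{10169} - \frac{2 i \sqrt{61}}{10169} \approx 1.4376 - 0.0015361 i$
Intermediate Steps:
$A{\left(x \right)} = \sqrt{2} \sqrt{x}$ ($A{\left(x \right)} = \sqrt{x + x} = \sqrt{2 x} = \sqrt{2} \sqrt{x}$)
$L{\left(Y \right)} = 2 \sqrt{Y}$ ($L{\left(Y \right)} = \sqrt{2} \sqrt{Y + Y} = \sqrt{2} \sqrt{2 Y} = \sqrt{2} \sqrt{2} \sqrt{Y} = 2 \sqrt{Y}$)
$\frac{-14619 + L{\left(-61 \right)}}{-16730 + \left(-81\right)^{2}} = \frac{-14619 + 2 \sqrt{-61}}{-16730 + \left(-81\right)^{2}} = \frac{-14619 + 2 i \sqrt{61}}{-16730 + 6561} = \frac{-14619 + 2 i \sqrt{61}}{-10169} = \left(-14619 + 2 i \sqrt{61}\right) \left(- \frac{1}{10169}\right) = \frac{14619}{10169} - \frac{2 i \sqrt{61}}{10169}$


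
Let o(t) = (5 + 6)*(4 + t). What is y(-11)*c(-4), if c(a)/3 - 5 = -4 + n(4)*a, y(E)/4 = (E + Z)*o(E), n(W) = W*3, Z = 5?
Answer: -260568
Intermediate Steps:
o(t) = 44 + 11*t (o(t) = 11*(4 + t) = 44 + 11*t)
n(W) = 3*W
y(E) = 4*(5 + E)*(44 + 11*E) (y(E) = 4*((E + 5)*(44 + 11*E)) = 4*((5 + E)*(44 + 11*E)) = 4*(5 + E)*(44 + 11*E))
c(a) = 3 + 36*a (c(a) = 15 + 3*(-4 + (3*4)*a) = 15 + 3*(-4 + 12*a) = 15 + (-12 + 36*a) = 3 + 36*a)
y(-11)*c(-4) = (44*(4 - 11)*(5 - 11))*(3 + 36*(-4)) = (44*(-7)*(-6))*(3 - 144) = 1848*(-141) = -260568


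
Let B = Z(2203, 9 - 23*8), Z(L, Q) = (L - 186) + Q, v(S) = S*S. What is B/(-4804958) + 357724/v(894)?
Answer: 214672075360/480036926511 ≈ 0.44720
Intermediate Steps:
v(S) = S²
Z(L, Q) = -186 + L + Q (Z(L, Q) = (-186 + L) + Q = -186 + L + Q)
B = 1842 (B = -186 + 2203 + (9 - 23*8) = -186 + 2203 + (9 - 184) = -186 + 2203 - 175 = 1842)
B/(-4804958) + 357724/v(894) = 1842/(-4804958) + 357724/(894²) = 1842*(-1/4804958) + 357724/799236 = -921/2402479 + 357724*(1/799236) = -921/2402479 + 89431/199809 = 214672075360/480036926511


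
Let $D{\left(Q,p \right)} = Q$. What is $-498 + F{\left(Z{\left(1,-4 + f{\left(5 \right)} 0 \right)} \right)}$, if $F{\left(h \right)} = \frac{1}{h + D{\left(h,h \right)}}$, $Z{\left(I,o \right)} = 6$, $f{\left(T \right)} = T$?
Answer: $- \frac{5975}{12} \approx -497.92$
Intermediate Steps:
$F{\left(h \right)} = \frac{1}{2 h}$ ($F{\left(h \right)} = \frac{1}{h + h} = \frac{1}{2 h}$)
$-498 + F{\left(Z{\left(1,-4 + f{\left(5 \right)} 0 \right)} \right)} = -498 + \frac{1}{2 \cdot 6} = -498 + \frac{1}{2} \cdot \frac{1}{6} = -498 + \frac{1}{12} = - \frac{5975}{12}$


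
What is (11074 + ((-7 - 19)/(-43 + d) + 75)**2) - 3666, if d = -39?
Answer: 21988592/1681 ≈ 13081.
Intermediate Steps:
(11074 + ((-7 - 19)/(-43 + d) + 75)**2) - 3666 = (11074 + ((-7 - 19)/(-43 - 39) + 75)**2) - 3666 = (11074 + (-26/(-82) + 75)**2) - 3666 = (11074 + (-26*(-1/82) + 75)**2) - 3666 = (11074 + (13/41 + 75)**2) - 3666 = (11074 + (3088/41)**2) - 3666 = (11074 + 9535744/1681) - 3666 = 28151138/1681 - 3666 = 21988592/1681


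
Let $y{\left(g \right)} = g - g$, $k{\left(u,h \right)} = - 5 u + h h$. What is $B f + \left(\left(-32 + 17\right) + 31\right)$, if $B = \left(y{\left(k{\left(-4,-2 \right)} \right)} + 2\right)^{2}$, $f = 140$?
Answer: $576$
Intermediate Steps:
$k{\left(u,h \right)} = h^{2} - 5 u$ ($k{\left(u,h \right)} = - 5 u + h^{2} = h^{2} - 5 u$)
$y{\left(g \right)} = 0$
$B = 4$ ($B = \left(0 + 2\right)^{2} = 2^{2} = 4$)
$B f + \left(\left(-32 + 17\right) + 31\right) = 4 \cdot 140 + \left(\left(-32 + 17\right) + 31\right) = 560 + \left(-15 + 31\right) = 560 + 16 = 576$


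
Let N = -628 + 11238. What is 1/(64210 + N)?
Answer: 1/74820 ≈ 1.3365e-5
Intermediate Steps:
N = 10610
1/(64210 + N) = 1/(64210 + 10610) = 1/74820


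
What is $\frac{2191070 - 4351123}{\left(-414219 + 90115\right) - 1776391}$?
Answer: $\frac{2160053}{2100495} \approx 1.0284$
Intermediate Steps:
$\frac{2191070 - 4351123}{\left(-414219 + 90115\right) - 1776391} = - \frac{2160053}{-324104 - 1776391} = - \frac{2160053}{-2100495} = \left(-2160053\right) \left(- \frac{1}{2100495}\right) = \frac{2160053}{2100495}$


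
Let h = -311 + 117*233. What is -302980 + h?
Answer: -276030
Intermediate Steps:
h = 26950 (h = -311 + 27261 = 26950)
-302980 + h = -302980 + 26950 = -276030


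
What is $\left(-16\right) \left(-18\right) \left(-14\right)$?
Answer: $-4032$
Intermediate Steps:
$\left(-16\right) \left(-18\right) \left(-14\right) = 288 \left(-14\right) = -4032$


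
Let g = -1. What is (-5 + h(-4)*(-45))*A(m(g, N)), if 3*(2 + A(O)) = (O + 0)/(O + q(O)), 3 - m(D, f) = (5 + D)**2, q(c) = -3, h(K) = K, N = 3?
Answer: -14525/48 ≈ -302.60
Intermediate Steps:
m(D, f) = 3 - (5 + D)**2
A(O) = -2 + O/(3*(-3 + O)) (A(O) = -2 + ((O + 0)/(O - 3))/3 = -2 + (O/(-3 + O))/3 = -2 + O/(3*(-3 + O)))
(-5 + h(-4)*(-45))*A(m(g, N)) = (-5 - 4*(-45))*((18 - 5*(3 - (5 - 1)**2))/(3*(-3 + (3 - (5 - 1)**2)))) = (-5 + 180)*((18 - 5*(3 - 1*4**2))/(3*(-3 + (3 - 1*4**2)))) = 175*((18 - 5*(3 - 1*16))/(3*(-3 + (3 - 1*16)))) = 175*((18 - 5*(3 - 16))/(3*(-3 + (3 - 16)))) = 175*((18 - 5*(-13))/(3*(-3 - 13))) = 175*((1/3)*(18 + 65)/(-16)) = 175*((1/3)*(-1/16)*83) = 175*(-83/48) = -14525/48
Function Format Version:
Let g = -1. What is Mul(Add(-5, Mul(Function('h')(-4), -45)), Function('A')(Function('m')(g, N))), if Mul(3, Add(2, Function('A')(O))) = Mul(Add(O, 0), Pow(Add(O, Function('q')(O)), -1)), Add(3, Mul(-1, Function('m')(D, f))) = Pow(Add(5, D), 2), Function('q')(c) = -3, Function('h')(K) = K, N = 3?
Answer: Rational(-14525, 48) ≈ -302.60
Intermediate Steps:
Function('m')(D, f) = Add(3, Mul(-1, Pow(Add(5, D), 2)))
Function('A')(O) = Add(-2, Mul(Rational(1, 3), O, Pow(Add(-3, O), -1))) (Function('A')(O) = Add(-2, Mul(Rational(1, 3), Mul(Add(O, 0), Pow(Add(O, -3), -1)))) = Add(-2, Mul(Rational(1, 3), Mul(O, Pow(Add(-3, O), -1)))) = Add(-2, Mul(Rational(1, 3), O, Pow(Add(-3, O), -1))))
Mul(Add(-5, Mul(Function('h')(-4), -45)), Function('A')(Function('m')(g, N))) = Mul(Add(-5, Mul(-4, -45)), Mul(Rational(1, 3), Pow(Add(-3, Add(3, Mul(-1, Pow(Add(5, -1), 2)))), -1), Add(18, Mul(-5, Add(3, Mul(-1, Pow(Add(5, -1), 2))))))) = Mul(Add(-5, 180), Mul(Rational(1, 3), Pow(Add(-3, Add(3, Mul(-1, Pow(4, 2)))), -1), Add(18, Mul(-5, Add(3, Mul(-1, Pow(4, 2))))))) = Mul(175, Mul(Rational(1, 3), Pow(Add(-3, Add(3, Mul(-1, 16))), -1), Add(18, Mul(-5, Add(3, Mul(-1, 16)))))) = Mul(175, Mul(Rational(1, 3), Pow(Add(-3, Add(3, -16)), -1), Add(18, Mul(-5, Add(3, -16))))) = Mul(175, Mul(Rational(1, 3), Pow(Add(-3, -13), -1), Add(18, Mul(-5, -13)))) = Mul(175, Mul(Rational(1, 3), Pow(-16, -1), Add(18, 65))) = Mul(175, Mul(Rational(1, 3), Rational(-1, 16), 83)) = Mul(175, Rational(-83, 48)) = Rational(-14525, 48)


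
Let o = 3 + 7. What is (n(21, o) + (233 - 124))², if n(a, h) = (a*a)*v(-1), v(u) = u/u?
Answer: 302500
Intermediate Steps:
v(u) = 1
o = 10
n(a, h) = a² (n(a, h) = (a*a)*1 = a²*1 = a²)
(n(21, o) + (233 - 124))² = (21² + (233 - 124))² = (441 + 109)² = 550² = 302500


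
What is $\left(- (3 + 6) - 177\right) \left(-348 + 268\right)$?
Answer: $14880$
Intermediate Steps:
$\left(- (3 + 6) - 177\right) \left(-348 + 268\right) = \left(\left(-1\right) 9 - 177\right) \left(-80\right) = \left(-9 - 177\right) \left(-80\right) = \left(-186\right) \left(-80\right) = 14880$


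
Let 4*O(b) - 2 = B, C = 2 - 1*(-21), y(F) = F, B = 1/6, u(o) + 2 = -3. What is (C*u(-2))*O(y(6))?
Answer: -1495/24 ≈ -62.292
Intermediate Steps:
u(o) = -5 (u(o) = -2 - 3 = -5)
B = ⅙ (B = 1*(⅙) = ⅙ ≈ 0.16667)
C = 23 (C = 2 + 21 = 23)
O(b) = 13/24 (O(b) = ½ + (¼)*(⅙) = ½ + 1/24 = 13/24)
(C*u(-2))*O(y(6)) = (23*(-5))*(13/24) = -115*13/24 = -1495/24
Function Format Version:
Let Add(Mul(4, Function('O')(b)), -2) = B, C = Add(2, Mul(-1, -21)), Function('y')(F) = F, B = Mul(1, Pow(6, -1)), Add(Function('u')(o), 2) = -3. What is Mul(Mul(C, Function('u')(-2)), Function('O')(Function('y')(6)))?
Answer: Rational(-1495, 24) ≈ -62.292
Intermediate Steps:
Function('u')(o) = -5 (Function('u')(o) = Add(-2, -3) = -5)
B = Rational(1, 6) (B = Mul(1, Rational(1, 6)) = Rational(1, 6) ≈ 0.16667)
C = 23 (C = Add(2, 21) = 23)
Function('O')(b) = Rational(13, 24) (Function('O')(b) = Add(Rational(1, 2), Mul(Rational(1, 4), Rational(1, 6))) = Add(Rational(1, 2), Rational(1, 24)) = Rational(13, 24))
Mul(Mul(C, Function('u')(-2)), Function('O')(Function('y')(6))) = Mul(Mul(23, -5), Rational(13, 24)) = Mul(-115, Rational(13, 24)) = Rational(-1495, 24)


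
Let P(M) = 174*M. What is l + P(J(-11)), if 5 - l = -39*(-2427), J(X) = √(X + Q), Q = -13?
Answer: -94648 + 348*I*√6 ≈ -94648.0 + 852.42*I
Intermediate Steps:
J(X) = √(-13 + X) (J(X) = √(X - 13) = √(-13 + X))
l = -94648 (l = 5 - (-39)*(-2427) = 5 - 1*94653 = 5 - 94653 = -94648)
l + P(J(-11)) = -94648 + 174*√(-13 - 11) = -94648 + 174*√(-24) = -94648 + 174*(2*I*√6) = -94648 + 348*I*√6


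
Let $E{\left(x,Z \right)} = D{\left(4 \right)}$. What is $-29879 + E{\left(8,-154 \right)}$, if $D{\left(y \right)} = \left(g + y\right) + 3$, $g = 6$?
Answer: $-29866$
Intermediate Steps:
$D{\left(y \right)} = 9 + y$ ($D{\left(y \right)} = \left(6 + y\right) + 3 = 9 + y$)
$E{\left(x,Z \right)} = 13$ ($E{\left(x,Z \right)} = 9 + 4 = 13$)
$-29879 + E{\left(8,-154 \right)} = -29879 + 13 = -29866$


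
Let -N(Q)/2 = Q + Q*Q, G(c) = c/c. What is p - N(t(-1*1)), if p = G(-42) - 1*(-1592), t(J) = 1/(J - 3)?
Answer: 12741/8 ≈ 1592.6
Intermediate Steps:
t(J) = 1/(-3 + J)
G(c) = 1
N(Q) = -2*Q - 2*Q² (N(Q) = -2*(Q + Q*Q) = -2*(Q + Q²) = -2*Q - 2*Q²)
p = 1593 (p = 1 - 1*(-1592) = 1 + 1592 = 1593)
p - N(t(-1*1)) = 1593 - (-2)*(1 + 1/(-3 - 1*1))/(-3 - 1*1) = 1593 - (-2)*(1 + 1/(-3 - 1))/(-3 - 1) = 1593 - (-2)*(1 + 1/(-4))/(-4) = 1593 - (-2)*(-1)*(1 - ¼)/4 = 1593 - (-2)*(-1)*3/(4*4) = 1593 - 1*3/8 = 1593 - 3/8 = 12741/8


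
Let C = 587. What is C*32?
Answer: 18784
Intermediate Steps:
C*32 = 587*32 = 18784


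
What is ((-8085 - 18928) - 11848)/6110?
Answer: -38861/6110 ≈ -6.3602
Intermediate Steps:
((-8085 - 18928) - 11848)/6110 = (-27013 - 11848)*(1/6110) = -38861*1/6110 = -38861/6110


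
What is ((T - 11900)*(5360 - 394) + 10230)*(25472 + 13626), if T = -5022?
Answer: -3285186851356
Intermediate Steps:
((T - 11900)*(5360 - 394) + 10230)*(25472 + 13626) = ((-5022 - 11900)*(5360 - 394) + 10230)*(25472 + 13626) = (-16922*4966 + 10230)*39098 = (-84034652 + 10230)*39098 = -84024422*39098 = -3285186851356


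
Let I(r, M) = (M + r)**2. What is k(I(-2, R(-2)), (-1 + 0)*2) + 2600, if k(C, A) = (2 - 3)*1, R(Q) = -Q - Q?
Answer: 2599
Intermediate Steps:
R(Q) = -2*Q
k(C, A) = -1 (k(C, A) = -1*1 = -1)
k(I(-2, R(-2)), (-1 + 0)*2) + 2600 = -1 + 2600 = 2599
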